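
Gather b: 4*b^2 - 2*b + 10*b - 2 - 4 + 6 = 4*b^2 + 8*b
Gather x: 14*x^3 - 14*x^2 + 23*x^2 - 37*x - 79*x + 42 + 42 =14*x^3 + 9*x^2 - 116*x + 84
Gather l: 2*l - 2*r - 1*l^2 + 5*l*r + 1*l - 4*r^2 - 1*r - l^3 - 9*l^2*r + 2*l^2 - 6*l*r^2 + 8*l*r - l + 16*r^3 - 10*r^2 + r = -l^3 + l^2*(1 - 9*r) + l*(-6*r^2 + 13*r + 2) + 16*r^3 - 14*r^2 - 2*r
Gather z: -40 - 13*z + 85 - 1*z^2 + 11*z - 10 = -z^2 - 2*z + 35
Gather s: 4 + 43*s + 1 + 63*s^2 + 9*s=63*s^2 + 52*s + 5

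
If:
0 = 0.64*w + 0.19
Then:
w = -0.30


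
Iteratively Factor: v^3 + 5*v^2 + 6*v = (v + 2)*(v^2 + 3*v) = v*(v + 2)*(v + 3)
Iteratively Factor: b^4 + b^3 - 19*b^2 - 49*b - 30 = (b + 1)*(b^3 - 19*b - 30) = (b + 1)*(b + 3)*(b^2 - 3*b - 10) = (b - 5)*(b + 1)*(b + 3)*(b + 2)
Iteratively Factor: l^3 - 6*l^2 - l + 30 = (l - 5)*(l^2 - l - 6) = (l - 5)*(l - 3)*(l + 2)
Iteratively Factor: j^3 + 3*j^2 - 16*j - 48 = (j + 4)*(j^2 - j - 12) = (j + 3)*(j + 4)*(j - 4)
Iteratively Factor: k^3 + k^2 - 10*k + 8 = (k + 4)*(k^2 - 3*k + 2) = (k - 1)*(k + 4)*(k - 2)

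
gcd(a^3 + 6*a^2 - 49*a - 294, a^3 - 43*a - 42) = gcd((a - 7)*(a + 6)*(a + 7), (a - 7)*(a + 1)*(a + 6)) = a^2 - a - 42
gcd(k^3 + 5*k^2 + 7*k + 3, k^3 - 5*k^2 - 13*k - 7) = k^2 + 2*k + 1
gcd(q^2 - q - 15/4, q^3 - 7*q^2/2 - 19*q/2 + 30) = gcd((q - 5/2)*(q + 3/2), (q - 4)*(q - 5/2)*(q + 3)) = q - 5/2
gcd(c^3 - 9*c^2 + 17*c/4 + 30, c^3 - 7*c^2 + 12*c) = 1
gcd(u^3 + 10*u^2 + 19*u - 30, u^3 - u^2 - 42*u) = u + 6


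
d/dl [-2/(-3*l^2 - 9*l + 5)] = 6*(-2*l - 3)/(3*l^2 + 9*l - 5)^2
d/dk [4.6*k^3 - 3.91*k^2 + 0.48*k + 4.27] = 13.8*k^2 - 7.82*k + 0.48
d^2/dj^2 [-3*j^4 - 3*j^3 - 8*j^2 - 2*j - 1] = -36*j^2 - 18*j - 16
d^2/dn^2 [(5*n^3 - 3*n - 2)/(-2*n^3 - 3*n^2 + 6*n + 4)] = 6*(10*n^6 - 48*n^5 - 46*n^4 - 27*n^3 - 78*n^2 - 64*n + 8)/(8*n^9 + 36*n^8 - 18*n^7 - 237*n^6 - 90*n^5 + 504*n^4 + 312*n^3 - 288*n^2 - 288*n - 64)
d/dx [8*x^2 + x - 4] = 16*x + 1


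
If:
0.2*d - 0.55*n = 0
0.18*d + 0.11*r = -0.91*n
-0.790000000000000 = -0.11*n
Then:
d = 19.75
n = 7.18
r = -91.73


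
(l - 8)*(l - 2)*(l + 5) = l^3 - 5*l^2 - 34*l + 80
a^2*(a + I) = a^3 + I*a^2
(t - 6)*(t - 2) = t^2 - 8*t + 12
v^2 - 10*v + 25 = (v - 5)^2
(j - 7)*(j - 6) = j^2 - 13*j + 42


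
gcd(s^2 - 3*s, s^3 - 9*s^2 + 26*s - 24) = s - 3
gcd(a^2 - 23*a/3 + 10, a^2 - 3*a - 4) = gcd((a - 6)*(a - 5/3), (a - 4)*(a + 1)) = 1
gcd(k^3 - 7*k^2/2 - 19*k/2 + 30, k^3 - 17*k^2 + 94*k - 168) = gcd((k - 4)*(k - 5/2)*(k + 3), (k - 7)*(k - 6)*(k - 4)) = k - 4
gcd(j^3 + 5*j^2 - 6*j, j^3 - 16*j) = j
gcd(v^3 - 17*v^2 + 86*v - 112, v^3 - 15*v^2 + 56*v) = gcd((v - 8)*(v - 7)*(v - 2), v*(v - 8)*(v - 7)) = v^2 - 15*v + 56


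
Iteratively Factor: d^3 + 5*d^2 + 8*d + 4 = (d + 2)*(d^2 + 3*d + 2) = (d + 2)^2*(d + 1)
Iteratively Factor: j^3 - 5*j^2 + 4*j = (j - 1)*(j^2 - 4*j) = j*(j - 1)*(j - 4)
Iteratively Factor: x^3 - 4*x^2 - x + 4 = (x + 1)*(x^2 - 5*x + 4) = (x - 1)*(x + 1)*(x - 4)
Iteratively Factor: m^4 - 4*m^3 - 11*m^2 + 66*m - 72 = (m + 4)*(m^3 - 8*m^2 + 21*m - 18) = (m - 3)*(m + 4)*(m^2 - 5*m + 6) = (m - 3)^2*(m + 4)*(m - 2)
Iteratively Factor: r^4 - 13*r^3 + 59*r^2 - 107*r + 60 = (r - 3)*(r^3 - 10*r^2 + 29*r - 20) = (r - 3)*(r - 1)*(r^2 - 9*r + 20) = (r - 4)*(r - 3)*(r - 1)*(r - 5)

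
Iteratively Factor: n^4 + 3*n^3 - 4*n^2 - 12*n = (n - 2)*(n^3 + 5*n^2 + 6*n) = (n - 2)*(n + 3)*(n^2 + 2*n) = (n - 2)*(n + 2)*(n + 3)*(n)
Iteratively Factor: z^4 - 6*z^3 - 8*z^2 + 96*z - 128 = (z - 4)*(z^3 - 2*z^2 - 16*z + 32) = (z - 4)*(z + 4)*(z^2 - 6*z + 8) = (z - 4)*(z - 2)*(z + 4)*(z - 4)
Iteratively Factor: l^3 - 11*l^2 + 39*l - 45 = (l - 5)*(l^2 - 6*l + 9) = (l - 5)*(l - 3)*(l - 3)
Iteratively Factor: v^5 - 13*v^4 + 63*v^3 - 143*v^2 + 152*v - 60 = (v - 5)*(v^4 - 8*v^3 + 23*v^2 - 28*v + 12) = (v - 5)*(v - 2)*(v^3 - 6*v^2 + 11*v - 6) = (v - 5)*(v - 2)^2*(v^2 - 4*v + 3) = (v - 5)*(v - 3)*(v - 2)^2*(v - 1)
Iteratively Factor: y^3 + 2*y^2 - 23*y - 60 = (y + 4)*(y^2 - 2*y - 15) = (y - 5)*(y + 4)*(y + 3)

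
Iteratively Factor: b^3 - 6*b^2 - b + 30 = (b + 2)*(b^2 - 8*b + 15) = (b - 3)*(b + 2)*(b - 5)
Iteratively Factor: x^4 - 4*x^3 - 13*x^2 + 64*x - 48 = (x - 1)*(x^3 - 3*x^2 - 16*x + 48) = (x - 3)*(x - 1)*(x^2 - 16) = (x - 4)*(x - 3)*(x - 1)*(x + 4)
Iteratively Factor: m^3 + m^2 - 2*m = (m)*(m^2 + m - 2) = m*(m - 1)*(m + 2)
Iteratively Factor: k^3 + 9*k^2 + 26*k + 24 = (k + 3)*(k^2 + 6*k + 8) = (k + 3)*(k + 4)*(k + 2)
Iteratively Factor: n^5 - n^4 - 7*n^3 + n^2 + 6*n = (n)*(n^4 - n^3 - 7*n^2 + n + 6) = n*(n - 1)*(n^3 - 7*n - 6) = n*(n - 3)*(n - 1)*(n^2 + 3*n + 2) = n*(n - 3)*(n - 1)*(n + 1)*(n + 2)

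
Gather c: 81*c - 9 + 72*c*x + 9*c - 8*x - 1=c*(72*x + 90) - 8*x - 10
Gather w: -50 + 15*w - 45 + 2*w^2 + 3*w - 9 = 2*w^2 + 18*w - 104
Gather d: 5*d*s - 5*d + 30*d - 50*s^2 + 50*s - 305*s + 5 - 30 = d*(5*s + 25) - 50*s^2 - 255*s - 25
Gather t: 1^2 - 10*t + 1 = 2 - 10*t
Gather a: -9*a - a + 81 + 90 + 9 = 180 - 10*a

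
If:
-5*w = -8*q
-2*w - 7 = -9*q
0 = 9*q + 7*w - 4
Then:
No Solution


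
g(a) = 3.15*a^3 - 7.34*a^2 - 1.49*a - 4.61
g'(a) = 9.45*a^2 - 14.68*a - 1.49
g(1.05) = -10.62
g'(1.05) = -6.49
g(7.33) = 830.67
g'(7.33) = 398.64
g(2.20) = -9.87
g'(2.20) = 11.95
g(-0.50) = -6.09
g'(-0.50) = 8.21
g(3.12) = 14.96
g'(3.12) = 44.70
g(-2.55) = -100.77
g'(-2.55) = 97.39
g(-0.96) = -12.73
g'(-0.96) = 21.31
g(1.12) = -11.06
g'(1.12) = -6.08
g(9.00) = 1683.79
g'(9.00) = 631.84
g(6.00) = 402.61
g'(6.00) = 250.63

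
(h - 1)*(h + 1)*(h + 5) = h^3 + 5*h^2 - h - 5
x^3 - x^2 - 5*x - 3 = (x - 3)*(x + 1)^2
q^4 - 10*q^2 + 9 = (q - 3)*(q - 1)*(q + 1)*(q + 3)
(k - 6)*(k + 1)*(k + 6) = k^3 + k^2 - 36*k - 36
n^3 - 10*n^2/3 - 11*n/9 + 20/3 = (n - 3)*(n - 5/3)*(n + 4/3)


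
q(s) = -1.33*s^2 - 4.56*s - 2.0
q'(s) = -2.66*s - 4.56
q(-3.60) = -2.82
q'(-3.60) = 5.02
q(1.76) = -14.15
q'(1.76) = -9.24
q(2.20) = -18.47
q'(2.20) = -10.41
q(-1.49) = 1.84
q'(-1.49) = -0.60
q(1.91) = -15.56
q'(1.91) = -9.64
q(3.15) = -29.56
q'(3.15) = -12.94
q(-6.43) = -27.67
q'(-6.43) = 12.54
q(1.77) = -14.24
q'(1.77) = -9.27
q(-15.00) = -232.85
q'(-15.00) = 35.34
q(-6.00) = -22.52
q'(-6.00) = 11.40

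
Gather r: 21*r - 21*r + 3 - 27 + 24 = 0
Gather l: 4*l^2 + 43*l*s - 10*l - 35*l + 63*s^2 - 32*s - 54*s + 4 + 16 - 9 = 4*l^2 + l*(43*s - 45) + 63*s^2 - 86*s + 11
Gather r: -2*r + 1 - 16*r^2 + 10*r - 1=-16*r^2 + 8*r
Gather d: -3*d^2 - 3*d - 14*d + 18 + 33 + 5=-3*d^2 - 17*d + 56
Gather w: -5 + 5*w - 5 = 5*w - 10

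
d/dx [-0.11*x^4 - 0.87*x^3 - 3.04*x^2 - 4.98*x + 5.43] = -0.44*x^3 - 2.61*x^2 - 6.08*x - 4.98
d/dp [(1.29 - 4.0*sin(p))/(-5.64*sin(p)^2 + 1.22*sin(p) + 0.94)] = (-22.56*sin(p)^2 + 14.5512*sin(p) - 5.3338)*cos(p)/(31.8096*sin(p)^4 - 13.7616*sin(p)^3 - 9.1148*sin(p)^2 + 2.2936*sin(p) + 0.8836)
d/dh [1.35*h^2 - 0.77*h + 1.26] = 2.7*h - 0.77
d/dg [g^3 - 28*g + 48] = 3*g^2 - 28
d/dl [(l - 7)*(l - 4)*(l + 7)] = 3*l^2 - 8*l - 49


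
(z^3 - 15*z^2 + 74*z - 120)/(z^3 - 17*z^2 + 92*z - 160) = (z - 6)/(z - 8)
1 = 1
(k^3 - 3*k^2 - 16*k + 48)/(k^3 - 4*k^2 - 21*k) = (-k^3 + 3*k^2 + 16*k - 48)/(k*(-k^2 + 4*k + 21))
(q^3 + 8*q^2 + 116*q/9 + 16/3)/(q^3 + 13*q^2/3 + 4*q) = (q^2 + 20*q/3 + 4)/(q*(q + 3))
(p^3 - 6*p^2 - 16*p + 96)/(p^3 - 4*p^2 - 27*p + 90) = (p^2 - 16)/(p^2 + 2*p - 15)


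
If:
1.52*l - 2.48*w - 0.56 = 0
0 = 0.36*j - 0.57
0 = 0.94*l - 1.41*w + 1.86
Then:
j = 1.58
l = -28.74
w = -17.84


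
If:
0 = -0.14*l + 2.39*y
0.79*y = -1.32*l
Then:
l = 0.00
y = 0.00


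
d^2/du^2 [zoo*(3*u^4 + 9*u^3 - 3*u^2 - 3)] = zoo*(u^2 + u + 1)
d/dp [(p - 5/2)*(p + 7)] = 2*p + 9/2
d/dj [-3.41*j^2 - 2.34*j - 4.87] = -6.82*j - 2.34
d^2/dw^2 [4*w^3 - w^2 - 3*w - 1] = 24*w - 2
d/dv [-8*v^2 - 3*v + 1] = -16*v - 3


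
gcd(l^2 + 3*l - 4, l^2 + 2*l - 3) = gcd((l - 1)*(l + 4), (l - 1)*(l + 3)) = l - 1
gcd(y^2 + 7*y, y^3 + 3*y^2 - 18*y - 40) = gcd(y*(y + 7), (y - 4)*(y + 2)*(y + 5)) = 1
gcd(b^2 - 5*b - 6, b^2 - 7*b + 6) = b - 6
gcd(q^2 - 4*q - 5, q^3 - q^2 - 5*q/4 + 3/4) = q + 1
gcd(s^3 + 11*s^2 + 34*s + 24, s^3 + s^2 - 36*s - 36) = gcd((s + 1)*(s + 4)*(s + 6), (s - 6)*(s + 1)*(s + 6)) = s^2 + 7*s + 6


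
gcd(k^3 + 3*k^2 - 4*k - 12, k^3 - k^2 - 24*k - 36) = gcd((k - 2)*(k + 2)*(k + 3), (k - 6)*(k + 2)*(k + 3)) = k^2 + 5*k + 6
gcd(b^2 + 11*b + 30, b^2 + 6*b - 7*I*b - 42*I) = b + 6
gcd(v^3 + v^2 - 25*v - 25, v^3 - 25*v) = v^2 - 25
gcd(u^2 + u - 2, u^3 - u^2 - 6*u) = u + 2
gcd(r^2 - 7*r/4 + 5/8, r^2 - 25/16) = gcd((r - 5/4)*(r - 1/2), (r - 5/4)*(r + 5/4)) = r - 5/4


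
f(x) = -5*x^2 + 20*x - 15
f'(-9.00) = 110.00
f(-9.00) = -600.00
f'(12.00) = -100.00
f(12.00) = -495.00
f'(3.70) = -17.00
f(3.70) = -9.45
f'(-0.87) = 28.70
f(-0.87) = -36.18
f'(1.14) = 8.60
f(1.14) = 1.30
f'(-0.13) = 21.30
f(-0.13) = -17.68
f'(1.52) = 4.80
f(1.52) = 3.85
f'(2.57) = -5.70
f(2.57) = 3.38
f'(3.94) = -19.40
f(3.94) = -13.82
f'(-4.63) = 66.30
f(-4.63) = -214.78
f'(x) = 20 - 10*x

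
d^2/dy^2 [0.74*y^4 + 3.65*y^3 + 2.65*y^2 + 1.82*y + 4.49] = 8.88*y^2 + 21.9*y + 5.3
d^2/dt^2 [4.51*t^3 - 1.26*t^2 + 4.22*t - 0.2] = 27.06*t - 2.52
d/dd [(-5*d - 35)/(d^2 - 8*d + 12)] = 5*(-d^2 + 8*d + 2*(d - 4)*(d + 7) - 12)/(d^2 - 8*d + 12)^2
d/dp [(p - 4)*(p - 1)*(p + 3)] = 3*p^2 - 4*p - 11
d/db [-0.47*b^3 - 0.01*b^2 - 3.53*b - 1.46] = -1.41*b^2 - 0.02*b - 3.53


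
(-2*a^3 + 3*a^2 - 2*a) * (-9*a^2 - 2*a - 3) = 18*a^5 - 23*a^4 + 18*a^3 - 5*a^2 + 6*a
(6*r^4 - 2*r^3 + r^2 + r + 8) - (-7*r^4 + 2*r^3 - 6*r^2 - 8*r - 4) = 13*r^4 - 4*r^3 + 7*r^2 + 9*r + 12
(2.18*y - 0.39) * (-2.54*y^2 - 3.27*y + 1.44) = -5.5372*y^3 - 6.138*y^2 + 4.4145*y - 0.5616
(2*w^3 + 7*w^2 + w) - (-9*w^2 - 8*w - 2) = 2*w^3 + 16*w^2 + 9*w + 2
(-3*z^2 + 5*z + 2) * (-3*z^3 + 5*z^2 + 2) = 9*z^5 - 30*z^4 + 19*z^3 + 4*z^2 + 10*z + 4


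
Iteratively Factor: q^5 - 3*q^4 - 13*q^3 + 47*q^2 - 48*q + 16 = (q + 4)*(q^4 - 7*q^3 + 15*q^2 - 13*q + 4) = (q - 4)*(q + 4)*(q^3 - 3*q^2 + 3*q - 1) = (q - 4)*(q - 1)*(q + 4)*(q^2 - 2*q + 1) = (q - 4)*(q - 1)^2*(q + 4)*(q - 1)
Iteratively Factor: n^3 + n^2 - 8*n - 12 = (n + 2)*(n^2 - n - 6) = (n - 3)*(n + 2)*(n + 2)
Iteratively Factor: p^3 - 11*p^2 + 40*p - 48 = (p - 4)*(p^2 - 7*p + 12) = (p - 4)*(p - 3)*(p - 4)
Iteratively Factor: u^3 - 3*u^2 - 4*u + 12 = (u - 2)*(u^2 - u - 6) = (u - 3)*(u - 2)*(u + 2)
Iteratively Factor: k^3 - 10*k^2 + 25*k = (k - 5)*(k^2 - 5*k) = k*(k - 5)*(k - 5)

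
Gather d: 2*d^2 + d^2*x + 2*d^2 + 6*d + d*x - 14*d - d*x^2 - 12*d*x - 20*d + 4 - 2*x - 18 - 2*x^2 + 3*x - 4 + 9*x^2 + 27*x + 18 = d^2*(x + 4) + d*(-x^2 - 11*x - 28) + 7*x^2 + 28*x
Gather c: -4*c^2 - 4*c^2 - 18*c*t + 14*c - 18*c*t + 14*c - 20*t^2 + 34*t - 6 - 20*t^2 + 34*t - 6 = -8*c^2 + c*(28 - 36*t) - 40*t^2 + 68*t - 12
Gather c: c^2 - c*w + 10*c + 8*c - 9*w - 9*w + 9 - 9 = c^2 + c*(18 - w) - 18*w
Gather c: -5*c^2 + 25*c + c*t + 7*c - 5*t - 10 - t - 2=-5*c^2 + c*(t + 32) - 6*t - 12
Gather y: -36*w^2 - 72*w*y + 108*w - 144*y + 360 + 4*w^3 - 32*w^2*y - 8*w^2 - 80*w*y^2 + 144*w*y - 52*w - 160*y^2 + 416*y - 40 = 4*w^3 - 44*w^2 + 56*w + y^2*(-80*w - 160) + y*(-32*w^2 + 72*w + 272) + 320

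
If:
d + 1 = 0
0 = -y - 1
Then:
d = -1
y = -1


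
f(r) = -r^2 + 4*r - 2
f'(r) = 4 - 2*r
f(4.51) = -4.30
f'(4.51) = -5.02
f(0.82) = 0.61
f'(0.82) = 2.36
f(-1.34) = -9.16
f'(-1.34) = 6.68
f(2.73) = 1.47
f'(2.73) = -1.46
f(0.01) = -1.96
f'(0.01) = 3.98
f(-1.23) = -8.43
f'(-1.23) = 6.46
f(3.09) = 0.81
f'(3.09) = -2.18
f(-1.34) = -9.16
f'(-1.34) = 6.68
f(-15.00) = -287.00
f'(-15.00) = 34.00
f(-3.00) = -23.00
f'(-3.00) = 10.00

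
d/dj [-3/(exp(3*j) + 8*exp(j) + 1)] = (9*exp(2*j) + 24)*exp(j)/(exp(3*j) + 8*exp(j) + 1)^2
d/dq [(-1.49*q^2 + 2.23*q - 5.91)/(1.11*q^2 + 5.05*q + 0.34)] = (-9.9998*q^2 + 12.107*q + 30.6037)/(1.2321*q^4 + 11.211*q^3 + 26.2573*q^2 + 3.434*q + 0.1156)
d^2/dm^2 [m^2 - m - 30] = 2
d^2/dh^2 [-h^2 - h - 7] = -2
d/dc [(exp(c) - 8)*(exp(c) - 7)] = (2*exp(c) - 15)*exp(c)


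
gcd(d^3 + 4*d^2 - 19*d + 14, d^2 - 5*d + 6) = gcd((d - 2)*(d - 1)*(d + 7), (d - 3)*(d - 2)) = d - 2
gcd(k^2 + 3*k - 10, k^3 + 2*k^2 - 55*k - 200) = k + 5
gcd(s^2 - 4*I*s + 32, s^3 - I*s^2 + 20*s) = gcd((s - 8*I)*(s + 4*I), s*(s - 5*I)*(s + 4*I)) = s + 4*I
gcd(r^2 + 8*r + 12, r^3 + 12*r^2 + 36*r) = r + 6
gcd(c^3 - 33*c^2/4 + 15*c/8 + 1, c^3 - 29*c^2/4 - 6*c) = c - 8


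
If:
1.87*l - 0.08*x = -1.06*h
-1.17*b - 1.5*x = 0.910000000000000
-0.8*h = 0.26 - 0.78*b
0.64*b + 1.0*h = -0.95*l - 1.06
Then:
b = -0.84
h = -1.14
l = 0.65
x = 0.05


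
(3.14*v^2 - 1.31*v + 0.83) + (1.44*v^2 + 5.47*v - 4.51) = 4.58*v^2 + 4.16*v - 3.68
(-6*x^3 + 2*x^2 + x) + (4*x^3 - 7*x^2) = -2*x^3 - 5*x^2 + x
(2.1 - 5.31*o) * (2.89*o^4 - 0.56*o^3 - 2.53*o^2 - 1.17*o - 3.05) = -15.3459*o^5 + 9.0426*o^4 + 12.2583*o^3 + 0.899699999999999*o^2 + 13.7385*o - 6.405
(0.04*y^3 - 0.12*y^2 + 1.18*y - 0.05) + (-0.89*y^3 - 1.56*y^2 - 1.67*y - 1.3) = -0.85*y^3 - 1.68*y^2 - 0.49*y - 1.35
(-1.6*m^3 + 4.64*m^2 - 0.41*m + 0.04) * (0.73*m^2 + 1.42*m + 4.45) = -1.168*m^5 + 1.1152*m^4 - 0.830500000000002*m^3 + 20.095*m^2 - 1.7677*m + 0.178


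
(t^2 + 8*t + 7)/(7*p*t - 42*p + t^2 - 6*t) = (t^2 + 8*t + 7)/(7*p*t - 42*p + t^2 - 6*t)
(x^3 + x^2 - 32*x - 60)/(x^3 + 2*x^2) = (x^2 - x - 30)/x^2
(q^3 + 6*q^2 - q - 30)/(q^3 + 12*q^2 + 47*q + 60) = (q - 2)/(q + 4)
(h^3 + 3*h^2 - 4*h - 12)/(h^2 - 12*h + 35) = (h^3 + 3*h^2 - 4*h - 12)/(h^2 - 12*h + 35)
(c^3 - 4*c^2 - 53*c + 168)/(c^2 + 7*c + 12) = (c^3 - 4*c^2 - 53*c + 168)/(c^2 + 7*c + 12)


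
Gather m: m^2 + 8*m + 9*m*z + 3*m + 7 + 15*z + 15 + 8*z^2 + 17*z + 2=m^2 + m*(9*z + 11) + 8*z^2 + 32*z + 24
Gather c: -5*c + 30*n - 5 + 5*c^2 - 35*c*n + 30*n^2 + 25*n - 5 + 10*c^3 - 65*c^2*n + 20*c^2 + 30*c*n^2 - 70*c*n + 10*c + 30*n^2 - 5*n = 10*c^3 + c^2*(25 - 65*n) + c*(30*n^2 - 105*n + 5) + 60*n^2 + 50*n - 10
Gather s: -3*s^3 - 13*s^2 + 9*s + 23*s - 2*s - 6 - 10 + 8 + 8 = -3*s^3 - 13*s^2 + 30*s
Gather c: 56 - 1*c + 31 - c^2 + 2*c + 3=-c^2 + c + 90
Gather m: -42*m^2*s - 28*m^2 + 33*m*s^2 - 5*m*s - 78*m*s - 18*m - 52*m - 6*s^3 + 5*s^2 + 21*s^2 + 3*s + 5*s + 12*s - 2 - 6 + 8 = m^2*(-42*s - 28) + m*(33*s^2 - 83*s - 70) - 6*s^3 + 26*s^2 + 20*s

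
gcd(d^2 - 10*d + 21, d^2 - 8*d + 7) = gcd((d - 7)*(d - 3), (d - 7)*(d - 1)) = d - 7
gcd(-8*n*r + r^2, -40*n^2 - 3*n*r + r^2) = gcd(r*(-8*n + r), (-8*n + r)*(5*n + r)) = -8*n + r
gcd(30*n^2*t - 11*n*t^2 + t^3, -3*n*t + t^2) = t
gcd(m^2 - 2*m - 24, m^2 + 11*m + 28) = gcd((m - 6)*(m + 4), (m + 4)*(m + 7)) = m + 4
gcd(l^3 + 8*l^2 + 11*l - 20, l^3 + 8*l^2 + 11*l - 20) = l^3 + 8*l^2 + 11*l - 20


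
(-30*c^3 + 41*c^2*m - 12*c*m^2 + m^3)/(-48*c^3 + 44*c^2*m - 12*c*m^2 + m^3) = (5*c^2 - 6*c*m + m^2)/(8*c^2 - 6*c*m + m^2)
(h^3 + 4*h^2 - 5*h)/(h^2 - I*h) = (h^2 + 4*h - 5)/(h - I)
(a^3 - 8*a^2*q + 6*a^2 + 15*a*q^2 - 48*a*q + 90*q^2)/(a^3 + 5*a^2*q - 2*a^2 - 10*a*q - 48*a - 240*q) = (a^2 - 8*a*q + 15*q^2)/(a^2 + 5*a*q - 8*a - 40*q)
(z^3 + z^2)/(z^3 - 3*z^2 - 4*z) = z/(z - 4)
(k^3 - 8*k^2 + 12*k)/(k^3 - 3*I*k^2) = (k^2 - 8*k + 12)/(k*(k - 3*I))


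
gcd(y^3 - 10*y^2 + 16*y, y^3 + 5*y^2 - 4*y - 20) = y - 2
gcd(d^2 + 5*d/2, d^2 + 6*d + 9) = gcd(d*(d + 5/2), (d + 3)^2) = 1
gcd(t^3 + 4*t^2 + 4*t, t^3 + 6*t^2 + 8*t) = t^2 + 2*t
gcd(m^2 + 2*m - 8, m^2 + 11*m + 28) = m + 4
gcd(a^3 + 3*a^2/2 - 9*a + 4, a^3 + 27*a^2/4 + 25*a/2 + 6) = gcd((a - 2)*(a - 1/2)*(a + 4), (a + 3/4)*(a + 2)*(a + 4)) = a + 4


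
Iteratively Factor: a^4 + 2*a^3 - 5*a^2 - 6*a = (a + 1)*(a^3 + a^2 - 6*a) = (a - 2)*(a + 1)*(a^2 + 3*a) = (a - 2)*(a + 1)*(a + 3)*(a)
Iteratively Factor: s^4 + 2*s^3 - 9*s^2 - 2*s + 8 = (s + 4)*(s^3 - 2*s^2 - s + 2) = (s + 1)*(s + 4)*(s^2 - 3*s + 2) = (s - 1)*(s + 1)*(s + 4)*(s - 2)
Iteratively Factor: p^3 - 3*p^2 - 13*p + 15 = (p - 5)*(p^2 + 2*p - 3) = (p - 5)*(p - 1)*(p + 3)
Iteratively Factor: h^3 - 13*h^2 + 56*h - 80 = (h - 4)*(h^2 - 9*h + 20) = (h - 4)^2*(h - 5)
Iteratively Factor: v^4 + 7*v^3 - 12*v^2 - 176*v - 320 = (v - 5)*(v^3 + 12*v^2 + 48*v + 64) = (v - 5)*(v + 4)*(v^2 + 8*v + 16) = (v - 5)*(v + 4)^2*(v + 4)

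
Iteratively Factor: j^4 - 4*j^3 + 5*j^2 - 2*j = (j - 1)*(j^3 - 3*j^2 + 2*j) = (j - 1)^2*(j^2 - 2*j) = j*(j - 1)^2*(j - 2)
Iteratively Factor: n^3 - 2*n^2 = (n - 2)*(n^2) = n*(n - 2)*(n)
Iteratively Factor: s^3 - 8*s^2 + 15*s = (s)*(s^2 - 8*s + 15) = s*(s - 5)*(s - 3)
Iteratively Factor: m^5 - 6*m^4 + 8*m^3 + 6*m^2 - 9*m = (m - 3)*(m^4 - 3*m^3 - m^2 + 3*m) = (m - 3)*(m + 1)*(m^3 - 4*m^2 + 3*m) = m*(m - 3)*(m + 1)*(m^2 - 4*m + 3) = m*(m - 3)*(m - 1)*(m + 1)*(m - 3)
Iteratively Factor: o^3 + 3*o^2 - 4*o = (o + 4)*(o^2 - o) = (o - 1)*(o + 4)*(o)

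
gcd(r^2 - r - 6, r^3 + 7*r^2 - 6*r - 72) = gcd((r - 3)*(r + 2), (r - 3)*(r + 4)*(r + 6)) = r - 3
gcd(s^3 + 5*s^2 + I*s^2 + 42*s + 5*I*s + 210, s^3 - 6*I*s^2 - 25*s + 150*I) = s^2 + s*(5 - 6*I) - 30*I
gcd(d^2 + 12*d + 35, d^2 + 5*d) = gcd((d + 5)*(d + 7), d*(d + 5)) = d + 5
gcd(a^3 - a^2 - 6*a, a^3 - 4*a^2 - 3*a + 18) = a^2 - a - 6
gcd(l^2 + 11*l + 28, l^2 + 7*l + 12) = l + 4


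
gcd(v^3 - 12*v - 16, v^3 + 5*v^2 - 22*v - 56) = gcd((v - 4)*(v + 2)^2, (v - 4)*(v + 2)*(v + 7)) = v^2 - 2*v - 8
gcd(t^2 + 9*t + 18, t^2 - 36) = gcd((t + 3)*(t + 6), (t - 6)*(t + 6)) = t + 6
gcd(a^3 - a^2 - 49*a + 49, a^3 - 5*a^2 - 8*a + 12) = a - 1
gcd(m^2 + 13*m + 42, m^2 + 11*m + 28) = m + 7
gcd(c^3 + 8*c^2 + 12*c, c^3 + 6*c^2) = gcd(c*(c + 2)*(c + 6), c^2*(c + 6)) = c^2 + 6*c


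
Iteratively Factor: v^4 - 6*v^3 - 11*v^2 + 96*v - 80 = (v - 1)*(v^3 - 5*v^2 - 16*v + 80) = (v - 4)*(v - 1)*(v^2 - v - 20) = (v - 5)*(v - 4)*(v - 1)*(v + 4)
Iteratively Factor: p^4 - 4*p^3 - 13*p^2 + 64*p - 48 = (p - 4)*(p^3 - 13*p + 12) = (p - 4)*(p + 4)*(p^2 - 4*p + 3) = (p - 4)*(p - 1)*(p + 4)*(p - 3)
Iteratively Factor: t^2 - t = (t)*(t - 1)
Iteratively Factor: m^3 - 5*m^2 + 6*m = (m - 2)*(m^2 - 3*m) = (m - 3)*(m - 2)*(m)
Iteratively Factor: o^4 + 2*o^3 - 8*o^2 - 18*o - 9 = (o + 1)*(o^3 + o^2 - 9*o - 9) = (o + 1)*(o + 3)*(o^2 - 2*o - 3) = (o - 3)*(o + 1)*(o + 3)*(o + 1)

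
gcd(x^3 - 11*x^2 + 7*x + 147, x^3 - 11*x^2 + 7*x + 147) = x^3 - 11*x^2 + 7*x + 147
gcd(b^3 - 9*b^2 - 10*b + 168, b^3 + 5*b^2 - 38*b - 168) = b^2 - 2*b - 24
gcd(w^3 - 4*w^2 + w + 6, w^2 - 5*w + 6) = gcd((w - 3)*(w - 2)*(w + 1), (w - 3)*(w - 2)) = w^2 - 5*w + 6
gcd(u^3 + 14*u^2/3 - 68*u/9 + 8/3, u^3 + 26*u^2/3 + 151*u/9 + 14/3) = u + 6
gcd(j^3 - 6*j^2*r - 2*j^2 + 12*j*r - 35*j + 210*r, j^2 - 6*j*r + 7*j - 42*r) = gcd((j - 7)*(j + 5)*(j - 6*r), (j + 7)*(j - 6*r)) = -j + 6*r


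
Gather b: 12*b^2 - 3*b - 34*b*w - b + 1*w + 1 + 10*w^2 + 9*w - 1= 12*b^2 + b*(-34*w - 4) + 10*w^2 + 10*w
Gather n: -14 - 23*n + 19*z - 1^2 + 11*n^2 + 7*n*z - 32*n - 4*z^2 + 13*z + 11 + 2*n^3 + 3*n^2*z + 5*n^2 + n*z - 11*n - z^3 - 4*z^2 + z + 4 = 2*n^3 + n^2*(3*z + 16) + n*(8*z - 66) - z^3 - 8*z^2 + 33*z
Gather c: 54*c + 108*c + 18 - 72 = 162*c - 54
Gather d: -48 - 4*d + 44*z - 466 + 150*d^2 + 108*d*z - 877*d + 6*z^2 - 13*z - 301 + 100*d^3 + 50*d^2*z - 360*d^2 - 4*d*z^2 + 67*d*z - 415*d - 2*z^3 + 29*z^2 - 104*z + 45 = 100*d^3 + d^2*(50*z - 210) + d*(-4*z^2 + 175*z - 1296) - 2*z^3 + 35*z^2 - 73*z - 770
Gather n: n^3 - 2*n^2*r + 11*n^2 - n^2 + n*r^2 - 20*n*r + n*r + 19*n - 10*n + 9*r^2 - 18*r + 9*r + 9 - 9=n^3 + n^2*(10 - 2*r) + n*(r^2 - 19*r + 9) + 9*r^2 - 9*r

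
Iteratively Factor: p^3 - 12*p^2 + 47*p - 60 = (p - 3)*(p^2 - 9*p + 20) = (p - 4)*(p - 3)*(p - 5)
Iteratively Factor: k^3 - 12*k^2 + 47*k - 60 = (k - 4)*(k^2 - 8*k + 15) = (k - 5)*(k - 4)*(k - 3)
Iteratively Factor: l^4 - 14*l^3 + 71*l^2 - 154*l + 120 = (l - 2)*(l^3 - 12*l^2 + 47*l - 60) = (l - 5)*(l - 2)*(l^2 - 7*l + 12) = (l - 5)*(l - 4)*(l - 2)*(l - 3)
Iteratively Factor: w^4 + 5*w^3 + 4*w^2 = (w + 1)*(w^3 + 4*w^2) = (w + 1)*(w + 4)*(w^2) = w*(w + 1)*(w + 4)*(w)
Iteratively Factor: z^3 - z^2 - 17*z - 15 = (z + 1)*(z^2 - 2*z - 15) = (z - 5)*(z + 1)*(z + 3)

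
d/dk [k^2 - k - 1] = 2*k - 1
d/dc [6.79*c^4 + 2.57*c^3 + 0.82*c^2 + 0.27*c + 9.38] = 27.16*c^3 + 7.71*c^2 + 1.64*c + 0.27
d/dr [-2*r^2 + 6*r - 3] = 6 - 4*r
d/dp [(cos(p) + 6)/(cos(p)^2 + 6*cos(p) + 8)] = (cos(p)^2 + 12*cos(p) + 28)*sin(p)/(cos(p)^2 + 6*cos(p) + 8)^2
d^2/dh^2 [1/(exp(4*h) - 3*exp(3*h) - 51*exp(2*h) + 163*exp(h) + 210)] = ((-16*exp(3*h) + 27*exp(2*h) + 204*exp(h) - 163)*(exp(4*h) - 3*exp(3*h) - 51*exp(2*h) + 163*exp(h) + 210) + 2*(4*exp(3*h) - 9*exp(2*h) - 102*exp(h) + 163)^2*exp(h))*exp(h)/(exp(4*h) - 3*exp(3*h) - 51*exp(2*h) + 163*exp(h) + 210)^3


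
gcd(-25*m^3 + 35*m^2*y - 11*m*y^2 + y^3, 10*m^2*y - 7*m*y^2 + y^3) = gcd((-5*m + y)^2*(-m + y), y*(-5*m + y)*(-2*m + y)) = -5*m + y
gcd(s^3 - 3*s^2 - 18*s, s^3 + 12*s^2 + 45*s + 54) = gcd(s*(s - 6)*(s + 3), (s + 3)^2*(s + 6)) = s + 3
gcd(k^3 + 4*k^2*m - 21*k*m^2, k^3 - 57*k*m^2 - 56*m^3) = k + 7*m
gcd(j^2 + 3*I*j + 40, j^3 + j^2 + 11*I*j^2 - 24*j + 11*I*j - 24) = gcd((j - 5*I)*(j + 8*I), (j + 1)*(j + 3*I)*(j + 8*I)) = j + 8*I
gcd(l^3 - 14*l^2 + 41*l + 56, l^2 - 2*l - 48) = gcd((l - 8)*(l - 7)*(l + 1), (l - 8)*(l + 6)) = l - 8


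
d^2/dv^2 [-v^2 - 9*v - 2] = -2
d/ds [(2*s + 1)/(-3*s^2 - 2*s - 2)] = 2*(3*s^2 + 3*s - 1)/(9*s^4 + 12*s^3 + 16*s^2 + 8*s + 4)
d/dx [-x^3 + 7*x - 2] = 7 - 3*x^2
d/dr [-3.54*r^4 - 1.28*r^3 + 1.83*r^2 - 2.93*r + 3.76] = -14.16*r^3 - 3.84*r^2 + 3.66*r - 2.93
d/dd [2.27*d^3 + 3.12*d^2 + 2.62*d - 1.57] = 6.81*d^2 + 6.24*d + 2.62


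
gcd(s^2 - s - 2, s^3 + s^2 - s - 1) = s + 1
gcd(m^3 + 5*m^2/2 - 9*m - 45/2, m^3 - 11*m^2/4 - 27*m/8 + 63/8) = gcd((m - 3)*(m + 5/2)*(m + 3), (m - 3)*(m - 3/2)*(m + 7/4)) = m - 3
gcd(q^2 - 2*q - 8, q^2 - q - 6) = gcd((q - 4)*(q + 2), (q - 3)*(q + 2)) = q + 2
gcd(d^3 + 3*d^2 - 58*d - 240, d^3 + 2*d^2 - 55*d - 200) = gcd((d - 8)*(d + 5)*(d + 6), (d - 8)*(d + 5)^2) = d^2 - 3*d - 40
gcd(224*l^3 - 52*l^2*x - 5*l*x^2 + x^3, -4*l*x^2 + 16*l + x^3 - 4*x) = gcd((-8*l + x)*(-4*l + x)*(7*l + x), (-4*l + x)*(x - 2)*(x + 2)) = -4*l + x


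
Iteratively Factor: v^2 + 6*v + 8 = (v + 2)*(v + 4)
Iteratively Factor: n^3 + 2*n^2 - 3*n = (n)*(n^2 + 2*n - 3) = n*(n - 1)*(n + 3)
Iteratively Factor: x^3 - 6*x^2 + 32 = (x + 2)*(x^2 - 8*x + 16) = (x - 4)*(x + 2)*(x - 4)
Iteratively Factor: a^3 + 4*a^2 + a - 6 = (a - 1)*(a^2 + 5*a + 6) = (a - 1)*(a + 2)*(a + 3)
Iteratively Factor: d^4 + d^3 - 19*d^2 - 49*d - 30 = (d - 5)*(d^3 + 6*d^2 + 11*d + 6) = (d - 5)*(d + 3)*(d^2 + 3*d + 2) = (d - 5)*(d + 1)*(d + 3)*(d + 2)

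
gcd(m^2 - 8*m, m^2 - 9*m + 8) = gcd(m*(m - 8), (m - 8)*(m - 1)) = m - 8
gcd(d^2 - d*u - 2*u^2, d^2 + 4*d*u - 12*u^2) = -d + 2*u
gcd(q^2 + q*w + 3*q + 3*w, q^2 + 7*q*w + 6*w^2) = q + w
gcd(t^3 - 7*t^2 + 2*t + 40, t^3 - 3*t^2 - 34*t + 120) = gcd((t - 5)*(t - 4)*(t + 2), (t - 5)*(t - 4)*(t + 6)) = t^2 - 9*t + 20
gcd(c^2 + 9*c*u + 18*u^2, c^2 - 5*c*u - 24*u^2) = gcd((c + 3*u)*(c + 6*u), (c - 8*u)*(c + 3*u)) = c + 3*u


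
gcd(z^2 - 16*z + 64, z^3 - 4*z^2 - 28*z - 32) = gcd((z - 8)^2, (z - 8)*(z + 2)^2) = z - 8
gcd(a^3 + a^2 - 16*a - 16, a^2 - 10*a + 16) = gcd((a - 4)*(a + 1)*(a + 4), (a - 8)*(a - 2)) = 1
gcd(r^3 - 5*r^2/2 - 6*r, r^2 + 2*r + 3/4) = r + 3/2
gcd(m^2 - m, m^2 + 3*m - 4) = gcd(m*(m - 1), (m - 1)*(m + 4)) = m - 1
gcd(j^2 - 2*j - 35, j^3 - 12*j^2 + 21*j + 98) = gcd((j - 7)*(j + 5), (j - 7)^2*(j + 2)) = j - 7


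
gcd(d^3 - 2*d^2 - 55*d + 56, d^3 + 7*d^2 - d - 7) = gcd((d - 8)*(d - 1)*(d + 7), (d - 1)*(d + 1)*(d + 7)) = d^2 + 6*d - 7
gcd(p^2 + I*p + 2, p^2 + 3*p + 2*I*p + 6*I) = p + 2*I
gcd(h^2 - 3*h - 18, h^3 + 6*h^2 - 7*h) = 1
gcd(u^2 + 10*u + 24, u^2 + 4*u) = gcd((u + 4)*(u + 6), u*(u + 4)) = u + 4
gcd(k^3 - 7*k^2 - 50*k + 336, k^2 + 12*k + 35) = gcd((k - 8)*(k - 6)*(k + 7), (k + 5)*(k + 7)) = k + 7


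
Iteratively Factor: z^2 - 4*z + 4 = (z - 2)*(z - 2)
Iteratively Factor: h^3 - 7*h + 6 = (h - 2)*(h^2 + 2*h - 3) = (h - 2)*(h - 1)*(h + 3)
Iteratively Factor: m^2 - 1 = (m - 1)*(m + 1)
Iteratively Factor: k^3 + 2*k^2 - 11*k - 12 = (k + 4)*(k^2 - 2*k - 3) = (k + 1)*(k + 4)*(k - 3)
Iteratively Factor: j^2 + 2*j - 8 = (j + 4)*(j - 2)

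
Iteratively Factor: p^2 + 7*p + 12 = (p + 4)*(p + 3)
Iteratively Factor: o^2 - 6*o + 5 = (o - 5)*(o - 1)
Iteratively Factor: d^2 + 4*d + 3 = (d + 1)*(d + 3)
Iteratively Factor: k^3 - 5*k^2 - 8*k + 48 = (k - 4)*(k^2 - k - 12) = (k - 4)^2*(k + 3)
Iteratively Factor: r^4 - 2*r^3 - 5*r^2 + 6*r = (r - 1)*(r^3 - r^2 - 6*r) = r*(r - 1)*(r^2 - r - 6) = r*(r - 3)*(r - 1)*(r + 2)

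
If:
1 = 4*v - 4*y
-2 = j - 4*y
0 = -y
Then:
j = -2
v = 1/4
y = 0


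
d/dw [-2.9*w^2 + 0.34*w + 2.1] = 0.34 - 5.8*w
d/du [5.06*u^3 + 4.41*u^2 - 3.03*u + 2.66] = 15.18*u^2 + 8.82*u - 3.03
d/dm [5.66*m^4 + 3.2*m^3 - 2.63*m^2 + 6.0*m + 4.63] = 22.64*m^3 + 9.6*m^2 - 5.26*m + 6.0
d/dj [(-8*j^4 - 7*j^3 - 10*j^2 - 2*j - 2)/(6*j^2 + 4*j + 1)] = (-96*j^5 - 138*j^4 - 88*j^3 - 49*j^2 + 4*j + 6)/(36*j^4 + 48*j^3 + 28*j^2 + 8*j + 1)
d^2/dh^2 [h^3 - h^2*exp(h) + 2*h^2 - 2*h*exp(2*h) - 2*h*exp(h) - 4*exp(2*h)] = -h^2*exp(h) - 8*h*exp(2*h) - 6*h*exp(h) + 6*h - 24*exp(2*h) - 6*exp(h) + 4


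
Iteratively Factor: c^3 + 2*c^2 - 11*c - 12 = (c - 3)*(c^2 + 5*c + 4) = (c - 3)*(c + 4)*(c + 1)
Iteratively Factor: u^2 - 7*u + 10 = (u - 2)*(u - 5)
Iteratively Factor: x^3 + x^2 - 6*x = (x - 2)*(x^2 + 3*x) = (x - 2)*(x + 3)*(x)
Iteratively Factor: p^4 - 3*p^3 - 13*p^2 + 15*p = (p + 3)*(p^3 - 6*p^2 + 5*p) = p*(p + 3)*(p^2 - 6*p + 5) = p*(p - 1)*(p + 3)*(p - 5)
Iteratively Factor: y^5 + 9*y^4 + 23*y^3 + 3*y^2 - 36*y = (y + 4)*(y^4 + 5*y^3 + 3*y^2 - 9*y) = (y + 3)*(y + 4)*(y^3 + 2*y^2 - 3*y) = (y + 3)^2*(y + 4)*(y^2 - y) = y*(y + 3)^2*(y + 4)*(y - 1)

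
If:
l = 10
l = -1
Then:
No Solution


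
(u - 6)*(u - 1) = u^2 - 7*u + 6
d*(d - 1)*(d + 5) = d^3 + 4*d^2 - 5*d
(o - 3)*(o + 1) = o^2 - 2*o - 3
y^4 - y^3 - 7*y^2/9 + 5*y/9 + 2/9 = (y - 1)^2*(y + 1/3)*(y + 2/3)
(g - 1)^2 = g^2 - 2*g + 1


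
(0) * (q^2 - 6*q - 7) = 0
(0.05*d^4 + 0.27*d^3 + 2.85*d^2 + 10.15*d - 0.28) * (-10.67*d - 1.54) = -0.5335*d^5 - 2.9579*d^4 - 30.8253*d^3 - 112.6895*d^2 - 12.6434*d + 0.4312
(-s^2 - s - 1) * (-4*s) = 4*s^3 + 4*s^2 + 4*s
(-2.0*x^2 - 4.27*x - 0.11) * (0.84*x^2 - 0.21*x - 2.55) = -1.68*x^4 - 3.1668*x^3 + 5.9043*x^2 + 10.9116*x + 0.2805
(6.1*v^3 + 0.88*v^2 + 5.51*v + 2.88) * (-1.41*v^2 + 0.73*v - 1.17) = -8.601*v^5 + 3.2122*v^4 - 14.2637*v^3 - 1.0681*v^2 - 4.3443*v - 3.3696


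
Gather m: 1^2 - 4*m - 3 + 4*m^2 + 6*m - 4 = 4*m^2 + 2*m - 6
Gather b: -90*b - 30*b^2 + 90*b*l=-30*b^2 + b*(90*l - 90)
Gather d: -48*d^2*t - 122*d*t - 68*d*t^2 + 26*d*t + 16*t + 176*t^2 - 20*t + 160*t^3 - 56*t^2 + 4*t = -48*d^2*t + d*(-68*t^2 - 96*t) + 160*t^3 + 120*t^2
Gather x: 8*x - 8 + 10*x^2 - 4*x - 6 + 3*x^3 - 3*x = 3*x^3 + 10*x^2 + x - 14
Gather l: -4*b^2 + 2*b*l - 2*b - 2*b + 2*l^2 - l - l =-4*b^2 - 4*b + 2*l^2 + l*(2*b - 2)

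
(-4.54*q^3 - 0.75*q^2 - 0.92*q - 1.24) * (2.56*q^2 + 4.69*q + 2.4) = -11.6224*q^5 - 23.2126*q^4 - 16.7687*q^3 - 9.2892*q^2 - 8.0236*q - 2.976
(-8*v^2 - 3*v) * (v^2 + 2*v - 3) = -8*v^4 - 19*v^3 + 18*v^2 + 9*v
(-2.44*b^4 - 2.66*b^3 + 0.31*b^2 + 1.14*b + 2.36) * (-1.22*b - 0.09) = 2.9768*b^5 + 3.4648*b^4 - 0.1388*b^3 - 1.4187*b^2 - 2.9818*b - 0.2124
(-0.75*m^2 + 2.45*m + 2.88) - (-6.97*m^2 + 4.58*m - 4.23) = 6.22*m^2 - 2.13*m + 7.11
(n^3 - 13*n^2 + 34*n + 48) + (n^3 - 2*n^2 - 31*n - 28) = 2*n^3 - 15*n^2 + 3*n + 20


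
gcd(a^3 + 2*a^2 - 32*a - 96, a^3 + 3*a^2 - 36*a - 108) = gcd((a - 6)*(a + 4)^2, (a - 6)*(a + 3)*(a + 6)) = a - 6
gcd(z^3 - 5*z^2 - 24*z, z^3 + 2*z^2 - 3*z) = z^2 + 3*z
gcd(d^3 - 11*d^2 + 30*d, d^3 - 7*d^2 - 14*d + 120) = d^2 - 11*d + 30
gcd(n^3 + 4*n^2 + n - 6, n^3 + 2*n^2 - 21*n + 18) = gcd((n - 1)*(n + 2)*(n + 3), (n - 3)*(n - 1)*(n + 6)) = n - 1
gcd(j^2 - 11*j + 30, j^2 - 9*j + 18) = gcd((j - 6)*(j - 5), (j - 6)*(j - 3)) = j - 6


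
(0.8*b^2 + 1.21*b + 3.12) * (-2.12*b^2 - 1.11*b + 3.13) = -1.696*b^4 - 3.4532*b^3 - 5.4535*b^2 + 0.324099999999999*b + 9.7656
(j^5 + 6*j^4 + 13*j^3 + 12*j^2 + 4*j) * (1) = j^5 + 6*j^4 + 13*j^3 + 12*j^2 + 4*j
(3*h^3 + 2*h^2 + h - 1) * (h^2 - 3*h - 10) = 3*h^5 - 7*h^4 - 35*h^3 - 24*h^2 - 7*h + 10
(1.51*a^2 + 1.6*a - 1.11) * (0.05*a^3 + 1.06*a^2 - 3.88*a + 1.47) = 0.0755*a^5 + 1.6806*a^4 - 4.2183*a^3 - 5.1649*a^2 + 6.6588*a - 1.6317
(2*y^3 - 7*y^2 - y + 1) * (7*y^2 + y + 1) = 14*y^5 - 47*y^4 - 12*y^3 - y^2 + 1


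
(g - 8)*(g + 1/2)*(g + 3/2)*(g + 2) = g^4 - 4*g^3 - 109*g^2/4 - 73*g/2 - 12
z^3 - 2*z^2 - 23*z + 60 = (z - 4)*(z - 3)*(z + 5)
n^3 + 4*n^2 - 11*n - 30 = (n - 3)*(n + 2)*(n + 5)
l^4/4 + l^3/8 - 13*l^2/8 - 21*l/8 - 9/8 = (l/4 + 1/4)*(l - 3)*(l + 1)*(l + 3/2)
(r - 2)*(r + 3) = r^2 + r - 6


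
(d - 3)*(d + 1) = d^2 - 2*d - 3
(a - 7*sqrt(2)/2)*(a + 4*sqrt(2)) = a^2 + sqrt(2)*a/2 - 28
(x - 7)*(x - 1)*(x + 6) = x^3 - 2*x^2 - 41*x + 42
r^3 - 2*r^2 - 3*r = r*(r - 3)*(r + 1)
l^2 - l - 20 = (l - 5)*(l + 4)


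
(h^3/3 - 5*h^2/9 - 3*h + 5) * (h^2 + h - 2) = h^5/3 - 2*h^4/9 - 38*h^3/9 + 28*h^2/9 + 11*h - 10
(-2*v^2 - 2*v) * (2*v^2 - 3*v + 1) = -4*v^4 + 2*v^3 + 4*v^2 - 2*v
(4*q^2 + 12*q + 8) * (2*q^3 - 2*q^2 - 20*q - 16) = 8*q^5 + 16*q^4 - 88*q^3 - 320*q^2 - 352*q - 128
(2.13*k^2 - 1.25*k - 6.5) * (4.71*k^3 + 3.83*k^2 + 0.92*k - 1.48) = 10.0323*k^5 + 2.2704*k^4 - 33.4429*k^3 - 29.1974*k^2 - 4.13*k + 9.62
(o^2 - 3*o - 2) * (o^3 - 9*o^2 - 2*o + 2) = o^5 - 12*o^4 + 23*o^3 + 26*o^2 - 2*o - 4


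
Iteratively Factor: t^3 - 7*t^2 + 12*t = (t - 3)*(t^2 - 4*t) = (t - 4)*(t - 3)*(t)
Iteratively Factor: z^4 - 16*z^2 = (z)*(z^3 - 16*z) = z*(z + 4)*(z^2 - 4*z) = z^2*(z + 4)*(z - 4)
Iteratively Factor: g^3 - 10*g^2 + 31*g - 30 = (g - 5)*(g^2 - 5*g + 6) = (g - 5)*(g - 2)*(g - 3)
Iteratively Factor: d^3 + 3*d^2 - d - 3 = (d + 1)*(d^2 + 2*d - 3) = (d - 1)*(d + 1)*(d + 3)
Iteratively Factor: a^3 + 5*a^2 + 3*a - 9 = (a + 3)*(a^2 + 2*a - 3) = (a - 1)*(a + 3)*(a + 3)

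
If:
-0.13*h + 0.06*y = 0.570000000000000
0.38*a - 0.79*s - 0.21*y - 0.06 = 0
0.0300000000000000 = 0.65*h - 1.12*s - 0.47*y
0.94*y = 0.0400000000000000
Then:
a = -5.18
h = -4.36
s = -2.58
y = 0.04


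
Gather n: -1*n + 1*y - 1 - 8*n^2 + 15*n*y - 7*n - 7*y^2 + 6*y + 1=-8*n^2 + n*(15*y - 8) - 7*y^2 + 7*y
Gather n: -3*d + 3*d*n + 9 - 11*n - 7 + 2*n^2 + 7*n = -3*d + 2*n^2 + n*(3*d - 4) + 2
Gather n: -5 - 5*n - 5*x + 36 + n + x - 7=-4*n - 4*x + 24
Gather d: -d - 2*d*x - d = d*(-2*x - 2)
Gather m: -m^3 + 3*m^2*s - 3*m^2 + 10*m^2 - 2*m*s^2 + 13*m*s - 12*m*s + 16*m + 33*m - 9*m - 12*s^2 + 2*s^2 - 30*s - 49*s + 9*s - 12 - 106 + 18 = -m^3 + m^2*(3*s + 7) + m*(-2*s^2 + s + 40) - 10*s^2 - 70*s - 100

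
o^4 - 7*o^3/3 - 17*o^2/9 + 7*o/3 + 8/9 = (o - 8/3)*(o - 1)*(o + 1/3)*(o + 1)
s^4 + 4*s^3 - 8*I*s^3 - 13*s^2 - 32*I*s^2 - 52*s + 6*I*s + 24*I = (s + 4)*(s - 6*I)*(s - I)^2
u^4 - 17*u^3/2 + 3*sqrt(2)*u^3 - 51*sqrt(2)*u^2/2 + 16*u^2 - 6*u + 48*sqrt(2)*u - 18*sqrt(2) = (u - 6)*(u - 2)*(u - 1/2)*(u + 3*sqrt(2))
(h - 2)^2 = h^2 - 4*h + 4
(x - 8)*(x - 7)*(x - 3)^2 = x^4 - 21*x^3 + 155*x^2 - 471*x + 504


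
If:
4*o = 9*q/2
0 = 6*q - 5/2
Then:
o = 15/32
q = 5/12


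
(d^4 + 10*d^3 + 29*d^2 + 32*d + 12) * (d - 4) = d^5 + 6*d^4 - 11*d^3 - 84*d^2 - 116*d - 48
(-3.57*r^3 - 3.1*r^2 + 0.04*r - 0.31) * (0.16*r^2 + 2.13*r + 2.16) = -0.5712*r^5 - 8.1001*r^4 - 14.3078*r^3 - 6.6604*r^2 - 0.5739*r - 0.6696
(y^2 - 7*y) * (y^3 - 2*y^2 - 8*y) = y^5 - 9*y^4 + 6*y^3 + 56*y^2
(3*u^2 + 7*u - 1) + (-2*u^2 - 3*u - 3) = u^2 + 4*u - 4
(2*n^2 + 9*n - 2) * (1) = 2*n^2 + 9*n - 2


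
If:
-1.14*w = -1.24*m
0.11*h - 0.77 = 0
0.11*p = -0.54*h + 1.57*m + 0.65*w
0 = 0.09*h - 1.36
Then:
No Solution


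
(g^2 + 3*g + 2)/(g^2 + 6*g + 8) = (g + 1)/(g + 4)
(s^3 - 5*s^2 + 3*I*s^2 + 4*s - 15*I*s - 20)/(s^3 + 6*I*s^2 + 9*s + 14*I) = (s^3 + s^2*(-5 + 3*I) + s*(4 - 15*I) - 20)/(s^3 + 6*I*s^2 + 9*s + 14*I)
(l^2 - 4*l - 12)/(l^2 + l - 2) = (l - 6)/(l - 1)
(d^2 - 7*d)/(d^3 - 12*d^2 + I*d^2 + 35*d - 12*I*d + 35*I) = d/(d^2 + d*(-5 + I) - 5*I)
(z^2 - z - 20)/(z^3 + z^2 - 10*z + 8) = (z - 5)/(z^2 - 3*z + 2)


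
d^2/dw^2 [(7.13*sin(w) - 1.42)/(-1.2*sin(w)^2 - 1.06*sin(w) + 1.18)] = (10.2672*sin(w)^5 - 17.24856*sin(w)^4 + 34.62336*sin(w)^3 + 11.548612*sin(w)^2 - 41.587364*sin(w) - 10.623944)/(1.2*sin(w)^2 + 1.06*sin(w) - 1.18)^3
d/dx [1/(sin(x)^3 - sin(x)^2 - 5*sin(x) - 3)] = (5 - 3*sin(x))*cos(x)/((sin(x) - 3)^2*(sin(x) + 1)^3)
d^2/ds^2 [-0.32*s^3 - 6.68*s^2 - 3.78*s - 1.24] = -1.92*s - 13.36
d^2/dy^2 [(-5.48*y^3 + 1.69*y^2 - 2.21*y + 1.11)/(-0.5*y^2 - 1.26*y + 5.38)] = (1.77635683940025e-15*y^5 + 50.116896*y^3 - 251.828544*y^2 + 983.165472*y - 77.366048)/(0.125*y^6 + 0.945*y^5 - 1.6536*y^4 - 18.336024*y^3 + 17.792736*y^2 + 109.409832*y - 155.720872)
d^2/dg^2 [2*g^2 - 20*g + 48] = 4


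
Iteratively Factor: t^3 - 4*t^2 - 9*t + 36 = (t - 4)*(t^2 - 9) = (t - 4)*(t - 3)*(t + 3)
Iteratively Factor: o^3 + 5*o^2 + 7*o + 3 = (o + 1)*(o^2 + 4*o + 3) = (o + 1)*(o + 3)*(o + 1)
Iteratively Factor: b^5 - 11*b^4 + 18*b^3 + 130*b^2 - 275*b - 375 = (b - 5)*(b^4 - 6*b^3 - 12*b^2 + 70*b + 75) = (b - 5)*(b + 1)*(b^3 - 7*b^2 - 5*b + 75) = (b - 5)^2*(b + 1)*(b^2 - 2*b - 15) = (b - 5)^2*(b + 1)*(b + 3)*(b - 5)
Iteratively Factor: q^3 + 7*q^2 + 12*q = (q + 3)*(q^2 + 4*q) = (q + 3)*(q + 4)*(q)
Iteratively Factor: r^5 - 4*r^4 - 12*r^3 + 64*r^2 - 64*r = (r - 4)*(r^4 - 12*r^2 + 16*r) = (r - 4)*(r + 4)*(r^3 - 4*r^2 + 4*r) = (r - 4)*(r - 2)*(r + 4)*(r^2 - 2*r) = r*(r - 4)*(r - 2)*(r + 4)*(r - 2)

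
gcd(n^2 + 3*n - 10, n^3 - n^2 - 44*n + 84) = n - 2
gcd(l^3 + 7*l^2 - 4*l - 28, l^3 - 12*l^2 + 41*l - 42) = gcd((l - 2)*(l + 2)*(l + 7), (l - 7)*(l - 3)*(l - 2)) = l - 2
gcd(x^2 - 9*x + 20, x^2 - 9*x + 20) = x^2 - 9*x + 20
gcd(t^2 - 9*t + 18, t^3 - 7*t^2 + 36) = t^2 - 9*t + 18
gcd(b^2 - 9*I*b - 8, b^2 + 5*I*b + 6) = b - I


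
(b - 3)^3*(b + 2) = b^4 - 7*b^3 + 9*b^2 + 27*b - 54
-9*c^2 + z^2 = (-3*c + z)*(3*c + z)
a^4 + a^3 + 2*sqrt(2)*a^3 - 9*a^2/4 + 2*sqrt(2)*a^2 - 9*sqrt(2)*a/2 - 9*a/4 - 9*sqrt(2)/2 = (a - 3/2)*(a + 1)*(a + 3/2)*(a + 2*sqrt(2))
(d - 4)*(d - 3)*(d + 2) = d^3 - 5*d^2 - 2*d + 24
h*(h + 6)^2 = h^3 + 12*h^2 + 36*h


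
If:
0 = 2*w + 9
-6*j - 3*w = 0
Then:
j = 9/4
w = -9/2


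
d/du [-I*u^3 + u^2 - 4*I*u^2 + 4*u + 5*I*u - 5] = -3*I*u^2 + u*(2 - 8*I) + 4 + 5*I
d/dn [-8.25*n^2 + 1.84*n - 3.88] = 1.84 - 16.5*n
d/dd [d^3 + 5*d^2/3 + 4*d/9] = 3*d^2 + 10*d/3 + 4/9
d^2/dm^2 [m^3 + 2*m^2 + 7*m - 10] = 6*m + 4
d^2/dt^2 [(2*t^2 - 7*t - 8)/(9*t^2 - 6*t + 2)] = 2*(-459*t^3 - 2052*t^2 + 1674*t - 220)/(729*t^6 - 1458*t^5 + 1458*t^4 - 864*t^3 + 324*t^2 - 72*t + 8)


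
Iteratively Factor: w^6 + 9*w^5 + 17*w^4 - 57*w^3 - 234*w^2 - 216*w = (w + 3)*(w^5 + 6*w^4 - w^3 - 54*w^2 - 72*w) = (w + 3)*(w + 4)*(w^4 + 2*w^3 - 9*w^2 - 18*w) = (w + 3)^2*(w + 4)*(w^3 - w^2 - 6*w) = (w - 3)*(w + 3)^2*(w + 4)*(w^2 + 2*w) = (w - 3)*(w + 2)*(w + 3)^2*(w + 4)*(w)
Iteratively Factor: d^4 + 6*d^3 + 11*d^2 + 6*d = (d + 3)*(d^3 + 3*d^2 + 2*d) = (d + 2)*(d + 3)*(d^2 + d) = d*(d + 2)*(d + 3)*(d + 1)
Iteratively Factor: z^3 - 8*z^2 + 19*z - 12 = (z - 3)*(z^2 - 5*z + 4) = (z - 4)*(z - 3)*(z - 1)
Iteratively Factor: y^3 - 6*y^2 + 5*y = (y - 1)*(y^2 - 5*y) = y*(y - 1)*(y - 5)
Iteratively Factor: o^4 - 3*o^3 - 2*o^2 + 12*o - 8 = (o - 2)*(o^3 - o^2 - 4*o + 4) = (o - 2)*(o - 1)*(o^2 - 4) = (o - 2)*(o - 1)*(o + 2)*(o - 2)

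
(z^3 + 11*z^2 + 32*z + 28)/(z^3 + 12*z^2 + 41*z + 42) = (z + 2)/(z + 3)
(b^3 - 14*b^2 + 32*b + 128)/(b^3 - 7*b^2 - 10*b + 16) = (b - 8)/(b - 1)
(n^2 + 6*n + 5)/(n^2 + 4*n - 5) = (n + 1)/(n - 1)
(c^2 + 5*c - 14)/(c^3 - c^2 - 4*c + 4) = (c + 7)/(c^2 + c - 2)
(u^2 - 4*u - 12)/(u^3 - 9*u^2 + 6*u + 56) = (u - 6)/(u^2 - 11*u + 28)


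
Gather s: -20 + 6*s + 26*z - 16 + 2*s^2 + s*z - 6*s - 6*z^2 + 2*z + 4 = 2*s^2 + s*z - 6*z^2 + 28*z - 32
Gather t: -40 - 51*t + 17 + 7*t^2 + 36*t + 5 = 7*t^2 - 15*t - 18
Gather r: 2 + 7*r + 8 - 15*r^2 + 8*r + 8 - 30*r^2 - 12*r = -45*r^2 + 3*r + 18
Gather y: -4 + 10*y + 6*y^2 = 6*y^2 + 10*y - 4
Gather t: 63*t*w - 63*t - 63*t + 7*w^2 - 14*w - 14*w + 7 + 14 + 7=t*(63*w - 126) + 7*w^2 - 28*w + 28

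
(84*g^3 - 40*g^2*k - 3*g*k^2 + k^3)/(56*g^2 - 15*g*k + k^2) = (12*g^2 - 4*g*k - k^2)/(8*g - k)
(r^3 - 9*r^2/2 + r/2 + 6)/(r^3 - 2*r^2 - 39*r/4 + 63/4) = 2*(r^2 - 3*r - 4)/(2*r^2 - r - 21)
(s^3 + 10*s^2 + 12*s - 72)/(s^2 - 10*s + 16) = (s^2 + 12*s + 36)/(s - 8)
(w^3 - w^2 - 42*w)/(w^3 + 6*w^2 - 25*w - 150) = w*(w - 7)/(w^2 - 25)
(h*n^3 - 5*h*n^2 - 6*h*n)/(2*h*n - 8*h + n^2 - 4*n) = h*n*(n^2 - 5*n - 6)/(2*h*n - 8*h + n^2 - 4*n)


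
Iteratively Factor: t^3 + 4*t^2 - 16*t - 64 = (t + 4)*(t^2 - 16) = (t + 4)^2*(t - 4)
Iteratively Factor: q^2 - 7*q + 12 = (q - 3)*(q - 4)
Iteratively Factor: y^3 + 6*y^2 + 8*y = (y + 2)*(y^2 + 4*y) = y*(y + 2)*(y + 4)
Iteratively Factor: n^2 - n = (n - 1)*(n)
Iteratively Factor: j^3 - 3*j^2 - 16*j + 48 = (j - 4)*(j^2 + j - 12) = (j - 4)*(j + 4)*(j - 3)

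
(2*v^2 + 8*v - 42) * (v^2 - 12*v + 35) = 2*v^4 - 16*v^3 - 68*v^2 + 784*v - 1470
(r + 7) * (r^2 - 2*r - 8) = r^3 + 5*r^2 - 22*r - 56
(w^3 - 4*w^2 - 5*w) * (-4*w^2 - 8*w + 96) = -4*w^5 + 8*w^4 + 148*w^3 - 344*w^2 - 480*w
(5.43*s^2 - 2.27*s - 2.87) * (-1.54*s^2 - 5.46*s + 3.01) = -8.3622*s^4 - 26.152*s^3 + 33.1583*s^2 + 8.8375*s - 8.6387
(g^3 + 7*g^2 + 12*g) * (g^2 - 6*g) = g^5 + g^4 - 30*g^3 - 72*g^2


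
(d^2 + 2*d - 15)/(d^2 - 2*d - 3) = (d + 5)/(d + 1)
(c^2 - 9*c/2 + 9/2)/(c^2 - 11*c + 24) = (c - 3/2)/(c - 8)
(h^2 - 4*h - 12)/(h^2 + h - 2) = (h - 6)/(h - 1)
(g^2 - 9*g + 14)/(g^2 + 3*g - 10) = (g - 7)/(g + 5)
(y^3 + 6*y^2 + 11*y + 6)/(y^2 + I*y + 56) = (y^3 + 6*y^2 + 11*y + 6)/(y^2 + I*y + 56)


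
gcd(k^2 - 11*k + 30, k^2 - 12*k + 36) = k - 6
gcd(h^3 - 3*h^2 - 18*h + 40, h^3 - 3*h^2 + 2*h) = h - 2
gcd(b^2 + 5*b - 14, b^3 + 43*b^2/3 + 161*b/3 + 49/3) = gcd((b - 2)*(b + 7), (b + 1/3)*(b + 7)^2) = b + 7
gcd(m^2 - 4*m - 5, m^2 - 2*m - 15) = m - 5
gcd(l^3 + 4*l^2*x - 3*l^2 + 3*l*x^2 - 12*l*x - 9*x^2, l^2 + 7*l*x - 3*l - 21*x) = l - 3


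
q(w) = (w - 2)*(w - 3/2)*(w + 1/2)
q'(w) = (w - 2)*(w - 3/2) + (w - 2)*(w + 1/2) + (w - 3/2)*(w + 1/2)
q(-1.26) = -6.84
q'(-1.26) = 13.57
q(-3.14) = -62.96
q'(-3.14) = 49.67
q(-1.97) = -20.25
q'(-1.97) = 24.71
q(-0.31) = 0.79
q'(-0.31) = 3.40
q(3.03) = 5.56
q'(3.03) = 10.61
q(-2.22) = -27.00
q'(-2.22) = 29.36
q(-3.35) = -73.95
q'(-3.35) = 55.02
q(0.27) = 1.64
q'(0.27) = -0.15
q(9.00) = 498.75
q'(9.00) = 190.25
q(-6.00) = -330.00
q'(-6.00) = 145.25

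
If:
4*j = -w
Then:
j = -w/4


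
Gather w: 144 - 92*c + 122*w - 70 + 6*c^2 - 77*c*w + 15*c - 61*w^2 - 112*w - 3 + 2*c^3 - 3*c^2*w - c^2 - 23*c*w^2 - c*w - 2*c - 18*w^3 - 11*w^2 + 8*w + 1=2*c^3 + 5*c^2 - 79*c - 18*w^3 + w^2*(-23*c - 72) + w*(-3*c^2 - 78*c + 18) + 72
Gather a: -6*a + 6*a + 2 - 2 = 0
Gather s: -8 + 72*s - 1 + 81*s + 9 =153*s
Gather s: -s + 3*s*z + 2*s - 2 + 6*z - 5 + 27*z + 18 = s*(3*z + 1) + 33*z + 11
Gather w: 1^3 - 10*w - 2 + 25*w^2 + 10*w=25*w^2 - 1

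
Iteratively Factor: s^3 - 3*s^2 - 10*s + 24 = (s - 4)*(s^2 + s - 6) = (s - 4)*(s + 3)*(s - 2)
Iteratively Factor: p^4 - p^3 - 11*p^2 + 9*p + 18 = (p + 3)*(p^3 - 4*p^2 + p + 6) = (p - 2)*(p + 3)*(p^2 - 2*p - 3) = (p - 2)*(p + 1)*(p + 3)*(p - 3)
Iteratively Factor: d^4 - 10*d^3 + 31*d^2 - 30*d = (d - 5)*(d^3 - 5*d^2 + 6*d) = d*(d - 5)*(d^2 - 5*d + 6) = d*(d - 5)*(d - 2)*(d - 3)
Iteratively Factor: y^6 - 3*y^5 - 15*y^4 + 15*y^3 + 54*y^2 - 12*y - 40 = (y + 1)*(y^5 - 4*y^4 - 11*y^3 + 26*y^2 + 28*y - 40) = (y + 1)*(y + 2)*(y^4 - 6*y^3 + y^2 + 24*y - 20) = (y + 1)*(y + 2)^2*(y^3 - 8*y^2 + 17*y - 10) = (y - 1)*(y + 1)*(y + 2)^2*(y^2 - 7*y + 10) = (y - 5)*(y - 1)*(y + 1)*(y + 2)^2*(y - 2)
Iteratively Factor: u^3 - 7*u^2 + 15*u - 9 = (u - 3)*(u^2 - 4*u + 3) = (u - 3)^2*(u - 1)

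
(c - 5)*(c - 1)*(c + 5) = c^3 - c^2 - 25*c + 25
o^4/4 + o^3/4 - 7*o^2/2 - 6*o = o*(o/4 + 1/2)*(o - 4)*(o + 3)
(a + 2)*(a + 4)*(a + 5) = a^3 + 11*a^2 + 38*a + 40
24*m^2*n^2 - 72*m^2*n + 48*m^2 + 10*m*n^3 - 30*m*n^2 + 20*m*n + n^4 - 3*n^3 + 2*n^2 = (4*m + n)*(6*m + n)*(n - 2)*(n - 1)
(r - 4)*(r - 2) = r^2 - 6*r + 8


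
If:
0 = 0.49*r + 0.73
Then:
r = -1.49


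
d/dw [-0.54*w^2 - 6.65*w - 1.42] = -1.08*w - 6.65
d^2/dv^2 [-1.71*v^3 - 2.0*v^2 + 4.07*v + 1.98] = -10.26*v - 4.0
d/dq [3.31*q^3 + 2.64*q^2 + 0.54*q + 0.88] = 9.93*q^2 + 5.28*q + 0.54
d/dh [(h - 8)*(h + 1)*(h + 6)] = 3*h^2 - 2*h - 50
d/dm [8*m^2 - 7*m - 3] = 16*m - 7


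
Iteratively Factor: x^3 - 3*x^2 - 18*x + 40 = (x + 4)*(x^2 - 7*x + 10) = (x - 2)*(x + 4)*(x - 5)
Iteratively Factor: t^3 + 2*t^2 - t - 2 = (t + 1)*(t^2 + t - 2) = (t - 1)*(t + 1)*(t + 2)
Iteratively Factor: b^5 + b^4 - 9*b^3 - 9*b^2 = (b + 3)*(b^4 - 2*b^3 - 3*b^2) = b*(b + 3)*(b^3 - 2*b^2 - 3*b) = b*(b + 1)*(b + 3)*(b^2 - 3*b) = b^2*(b + 1)*(b + 3)*(b - 3)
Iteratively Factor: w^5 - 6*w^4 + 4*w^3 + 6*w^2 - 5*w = (w - 1)*(w^4 - 5*w^3 - w^2 + 5*w) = w*(w - 1)*(w^3 - 5*w^2 - w + 5) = w*(w - 1)*(w + 1)*(w^2 - 6*w + 5) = w*(w - 5)*(w - 1)*(w + 1)*(w - 1)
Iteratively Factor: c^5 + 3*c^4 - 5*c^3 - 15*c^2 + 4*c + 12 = (c - 1)*(c^4 + 4*c^3 - c^2 - 16*c - 12) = (c - 1)*(c + 1)*(c^3 + 3*c^2 - 4*c - 12) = (c - 1)*(c + 1)*(c + 2)*(c^2 + c - 6) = (c - 2)*(c - 1)*(c + 1)*(c + 2)*(c + 3)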